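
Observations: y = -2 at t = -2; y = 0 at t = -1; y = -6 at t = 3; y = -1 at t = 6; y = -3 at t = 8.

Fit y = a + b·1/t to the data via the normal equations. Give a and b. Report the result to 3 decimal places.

a = -2.909, b = -2.910

Forming MᵀM = [[5, -7/8]; [-7/8, 809/576]] and Mᵀy = [-12, -37/24]ᵀ gives MᵀM·[a, b]ᵀ = Mᵀy.
Eliminating b: (809/576)·(row 1) − (-7/8)·(row 2) gives (901/144)·a = (809/576)·(-12) − (-7/8)·(-37/24) = -1165/64, so a = -10485/3604.
Then b = ((-37/24) − (-7/8)·(-10485/3604))/(809/576) = -2622/901.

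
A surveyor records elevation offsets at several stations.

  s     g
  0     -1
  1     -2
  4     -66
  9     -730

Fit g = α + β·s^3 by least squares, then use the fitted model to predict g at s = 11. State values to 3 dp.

From the data, Σ1 = 4, Σs^3 = 794, Σs^3·s^3 = 535538.
For Aᵀg: Σg = -799, Σs^3·g = -536396.
So AᵀA·[α, β]ᵀ = Aᵀg: [[4, 794]; [794, 535538]]·[α, β]ᵀ = [-799, -536396]ᵀ.
Eliminating β: 535538·(row 1) − 794·(row 2) gives 1511716·α = 535538·(-799) − 794·(-536396) = -1996438, so α = -998219/755858.
Then β = ((-536396) − 794·(-998219/755858))/535538 = -755589/755858.
At s = 11: ĝ = (-998219/755858)·(1) + (-755589/755858)·(1331) = -503343589/377929.

ĝ = -1331.847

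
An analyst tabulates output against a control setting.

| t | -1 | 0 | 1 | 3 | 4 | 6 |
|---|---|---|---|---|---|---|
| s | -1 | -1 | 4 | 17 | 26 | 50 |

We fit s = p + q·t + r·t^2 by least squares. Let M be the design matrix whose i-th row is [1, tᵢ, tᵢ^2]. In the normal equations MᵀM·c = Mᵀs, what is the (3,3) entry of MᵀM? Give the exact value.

Row 3 ↔ basis t^2, column 3 ↔ basis t^2, so (MᵀM)_{3,3} = Σᵢ (t^2)·(t^2) = (1)·(1) + (0)·(0) + (1)·(1) + (9)·(9) + (16)·(16) + (36)·(36) = 1635.

1635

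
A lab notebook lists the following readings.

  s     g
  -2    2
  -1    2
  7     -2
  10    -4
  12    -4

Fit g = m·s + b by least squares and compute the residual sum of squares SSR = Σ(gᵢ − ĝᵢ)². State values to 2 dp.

SSR = 0.57

Normal-equation sums: Σs·s = 298, Σs = 26, Σ1 = 5.
For Xᵀg: Σs·g = -108, Σg = -6.
Determinant 298·5 − 26² = 814.
m = ((-108)·5 − 26·(-6))/814 = -192/407; b = (298·(-6) − 26·(-108))/814 = 510/407.
Residuals: -80/407, 112/407, 20/407, -218/407, 166/407; SSR = 232/407.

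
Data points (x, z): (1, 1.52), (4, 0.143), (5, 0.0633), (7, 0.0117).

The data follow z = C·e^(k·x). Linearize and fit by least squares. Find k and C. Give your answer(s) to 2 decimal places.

Linearized form: ln z = k·x + ln C. From the 4 transformed points,
Σx = 17.0000, Σ(x)² = 91.0000, Σln z = -8.7342, Σx·ln z = -52.2974.
Normal system: [[91.0000, 17.0000]; [17.0000, 4]]·[k, ln C]ᵀ = [-52.2974, -8.7342]ᵀ.
Solving (det = 75.0000): k = -0.80944, ln C = 1.25655, so C = exp(1.25655) = 3.51327.

k = -0.81, C = 3.51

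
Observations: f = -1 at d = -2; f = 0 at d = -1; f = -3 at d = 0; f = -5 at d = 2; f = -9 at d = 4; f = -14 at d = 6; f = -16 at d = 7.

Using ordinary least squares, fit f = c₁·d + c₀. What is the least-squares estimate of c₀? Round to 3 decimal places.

c₀ = -2.802

Compute the Gram sums: Σd·d = 110, Σd = 16, Σ1 = 7.
Moment sums: Σd·f = -240, Σf = -48.
Eliminating c₀: 7·(row 1) − 16·(row 2) gives 514·c₁ = 7·(-240) − 16·(-48) = -912, so c₁ = -456/257.
Then c₀ = ((-48) − 16·(-456/257))/7 = -720/257.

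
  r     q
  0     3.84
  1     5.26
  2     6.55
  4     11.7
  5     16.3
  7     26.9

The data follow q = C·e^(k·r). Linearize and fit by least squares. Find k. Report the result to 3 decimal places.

With ln qᵢ as the transformed response and rᵢ as the regressor:
AᵀA = [[95.0000, 19.0000]; [19.0000, 6]], rhs = [52.2581, 13.4279]ᵀ  (here Σr = 19.0000, Σ(r)² = 95.0000, Σln q = 13.4279, Σr·ln q = 52.2581).
Δ = 95.0000·6 − (19.0000)² = 209.0000; k = (52.2581·6 − 19.0000·13.4279)/209.0000 = 0.27951, ln C = (95.0000·13.4279 − 19.0000·52.2581)/209.0000 = 1.35287.

k = 0.280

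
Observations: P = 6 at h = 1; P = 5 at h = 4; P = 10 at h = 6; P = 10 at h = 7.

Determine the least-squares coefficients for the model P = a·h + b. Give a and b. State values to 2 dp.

a = 0.79, b = 4.21

Forming AᵀA = [[102, 18]; [18, 4]] and AᵀP = [156, 31]ᵀ gives AᵀA·[a, b]ᵀ = AᵀP.
Δ = 102·4 − 18² = 84.
a = (156·4 − 18·31)/84 = 11/14; b = (102·31 − 18·156)/84 = 59/14.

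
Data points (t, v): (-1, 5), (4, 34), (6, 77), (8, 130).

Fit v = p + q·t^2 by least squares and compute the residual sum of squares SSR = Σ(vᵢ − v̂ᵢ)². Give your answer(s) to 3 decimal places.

Setting ∂/∂p … = 0 gives: 4·p + 117·q = 246;  117·p + 5649·q = 11641.
Δ = 4·5649 − 117² = 8907.
p = (246·5649 − 117·11641)/8907 = 9219/2969; q = (4·11641 − 117·246)/8907 = 17782/8907.
Residuals: -904/8907, -9331/8907, 6010/2969, -7795/8907; SSR = 53186/8907.

SSR = 5.971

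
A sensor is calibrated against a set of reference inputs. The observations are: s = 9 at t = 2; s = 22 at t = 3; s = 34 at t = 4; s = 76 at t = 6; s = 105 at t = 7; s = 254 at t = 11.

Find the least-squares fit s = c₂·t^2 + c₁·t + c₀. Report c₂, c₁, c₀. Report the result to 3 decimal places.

c₂ = 2.069, c₁ = 0.263, c₀ = 0.857

Compute the Gram sums: Σt^2·t^2 = 18691, Σt^2·t = 1989, Σt^2 = 235, Σt·t = 235, Σt = 33, Σ1 = 6.
For Aᵀs: Σt^2·s = 39393, Σt·s = 4205, Σs = 500.
AᵀA·[c₂, c₁, c₀]ᵀ = Aᵀs becomes [[18691, 1989, 235]; [1989, 235, 33]; [235, 33, 6]]·[c₂, c₁, c₀]ᵀ = [39393, 4205, 500]ᵀ.
Row-reducing yields c₂ = 139229/67300, c₁ = 17729/67300, c₀ = 14422/16825.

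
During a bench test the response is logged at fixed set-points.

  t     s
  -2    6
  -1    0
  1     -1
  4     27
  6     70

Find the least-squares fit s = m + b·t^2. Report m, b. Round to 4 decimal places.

m = -2.7664, b = 1.9971

The normal system MᵀM·[m, b]ᵀ = Mᵀs is [[5, 58]; [58, 1570]]·[m, b]ᵀ = [102, 2975]ᵀ.
Determinant 5·1570 − 58² = 4486.
m = (102·1570 − 58·2975)/4486 = -6205/2243; b = (5·2975 − 58·102)/4486 = 8959/4486.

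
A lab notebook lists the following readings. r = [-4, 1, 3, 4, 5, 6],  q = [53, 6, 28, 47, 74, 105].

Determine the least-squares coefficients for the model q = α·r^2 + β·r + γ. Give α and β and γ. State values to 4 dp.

α = 2.9303, β = -0.6599, γ = 3.5137

Sums needed: Σr^2·r^2 = 2515, Σr^2·r = 369, Σr^2 = 103, Σr·r = 103, Σr = 15, Σ1 = 6.
For Aᵀq: Σr^2·q = 7488, Σr·q = 1066, Σq = 313.
So AᵀA·[α, β, γ]ᵀ = Aᵀq: [[2515, 369, 103]; [369, 103, 15]; [103, 15, 6]]·[α, β, γ]ᵀ = [7488, 1066, 313]ᵀ.
Inverting the 3×3 Gram matrix, [α, β, γ]ᵀ = [160367/54728, -36115/54728, 96149/27364]ᵀ.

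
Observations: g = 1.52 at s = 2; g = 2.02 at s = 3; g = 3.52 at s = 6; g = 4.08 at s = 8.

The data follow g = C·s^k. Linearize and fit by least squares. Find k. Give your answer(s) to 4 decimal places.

Let Y = ln g. Fitting Y = k·ln s + ln C by least squares:
Σln s = 5.6630, Σ(ln s)² = 9.2219, Σln g = 3.7864, Σln s·ln g = 6.2414.
Equations: 9.2219·k + 5.6630·ln C = 6.2414;  5.6630·k + 4·ln C = 3.7864.
Δ = 9.2219·4 − (5.6630)² = 4.8184; k = (6.2414·4 − 5.6630·3.7864)/4.8184 = 0.73128, ln C = (9.2219·3.7864 − 5.6630·6.2414)/4.8184 = -0.08872.

k = 0.7313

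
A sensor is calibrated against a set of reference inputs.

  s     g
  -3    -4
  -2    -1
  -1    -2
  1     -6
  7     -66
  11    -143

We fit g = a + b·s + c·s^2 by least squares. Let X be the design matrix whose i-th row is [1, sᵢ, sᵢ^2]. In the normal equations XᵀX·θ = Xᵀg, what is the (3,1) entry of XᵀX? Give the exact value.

Row 3 ↔ basis s^2, column 1 ↔ basis 1, so (XᵀX)_{3,1} = Σᵢ s^2 = (9)·(1) + (4)·(1) + (1)·(1) + (1)·(1) + (49)·(1) + (121)·(1) = 185.

185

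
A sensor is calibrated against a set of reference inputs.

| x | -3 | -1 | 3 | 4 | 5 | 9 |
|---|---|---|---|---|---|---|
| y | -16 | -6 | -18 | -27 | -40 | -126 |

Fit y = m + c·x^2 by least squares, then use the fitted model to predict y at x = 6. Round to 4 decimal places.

With design matrix A, AᵀA = [[6, 141]; [141, 7605]] and Aᵀy = [-233, -11950]ᵀ.
Determinant 6·7605 − 141² = 25749.
m = ((-233)·7605 − 141·(-11950))/25749 = -29005/8583; c = (6·(-11950) − 141·(-233))/25749 = -12949/8583.
At x = 6: ŷ = (-29005/8583)·(1) + (-12949/8583)·(36) = -495169/8583.

ŷ = -57.6918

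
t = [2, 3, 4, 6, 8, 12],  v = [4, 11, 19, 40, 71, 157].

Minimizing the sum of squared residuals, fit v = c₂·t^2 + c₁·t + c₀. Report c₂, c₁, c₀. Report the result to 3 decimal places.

c₂ = 1.040, c₁ = 0.668, c₀ = -0.899

From the data, Σt^2·t^2 = 26481, Σt^2·t = 2555, Σt^2 = 273, Σt·t = 273, Σt = 35, Σ1 = 6.
And Σt^2·v = 29011, Σt·v = 2809, Σv = 302.
Normal equations: [[26481, 2555, 273]; [2555, 273, 35]; [273, 35, 6]]·[c₂, c₁, c₀]ᵀ = [29011, 2809, 302]ᵀ.
Solving the 3×3 system (Gaussian elimination) gives c₂ = 4610/4431, c₁ = 986/1477, c₀ = -569/633.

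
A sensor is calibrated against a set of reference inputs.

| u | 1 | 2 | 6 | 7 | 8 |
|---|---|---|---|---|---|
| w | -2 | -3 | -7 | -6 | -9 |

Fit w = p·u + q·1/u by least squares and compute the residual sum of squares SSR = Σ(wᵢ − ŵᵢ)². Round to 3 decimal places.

SSR = 2.828

Compute the Gram sums: Σu·u = 154, Σu·1/u = 5, Σ1/u·1/u = 37081/28224.
And Σu·w = -164, Σ1/u·w = -1117/168.
So AᵀA·[p, q]ᵀ = Aᵀw: [[154, 5]; [5, 37081/28224]]·[p, q]ᵀ = [-164, -1117/168]ᵀ.
Eliminating q: (37081/28224)·(row 1) − 5·(row 2) gives (357491/2016)·p = (37081/28224)·(-164) − 5·(-1117/168) = -1285751/7056, so p = -2571502/2502437.
Then q = ((-1117/168) − 5·(-2571502/2502437))/(37081/28224) = -411096/357491.
Residuals: 444300/2502437, -925471/2502437, -1608435/2502437, 485284/357491, -1590208/2502437; SSR = 7076802/2502437.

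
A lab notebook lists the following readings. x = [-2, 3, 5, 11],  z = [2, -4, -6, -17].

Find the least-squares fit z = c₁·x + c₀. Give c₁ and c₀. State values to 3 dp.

c₁ = -1.461, c₀ = -0.040

Sums needed: Σx·x = 159, Σx = 17, Σ1 = 4.
Right-hand side: Σx·z = -233, Σz = -25.
Δ = 159·4 − 17² = 347.
c₁ = ((-233)·4 − 17·(-25))/347 = -507/347; c₀ = (159·(-25) − 17·(-233))/347 = -14/347.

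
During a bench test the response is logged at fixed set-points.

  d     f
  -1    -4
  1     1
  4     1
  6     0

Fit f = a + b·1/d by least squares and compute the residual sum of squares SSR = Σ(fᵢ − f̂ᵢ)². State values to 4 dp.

SSR = 2.4444

The normal equations are: 4·a + (5/12)·b = -2;  (5/12)·a + (301/144)·b = 21/4.
(Σ1 = 4, Σ1/d = 5/12, Σ1/d·1/d = 301/144, Σf = -2, Σ1/d·f = 21/4.)
Eliminating b: (301/144)·(row 1) − (5/12)·(row 2) gives (131/16)·a = (301/144)·(-2) − (5/12)·(21/4) = -917/144, so a = -7/9.
Then b = ((21/4) − (5/12)·(-7/9))/(301/144) = 8/3.
Residuals: -5/9, -8/9, 10/9, 1/3; SSR = 22/9.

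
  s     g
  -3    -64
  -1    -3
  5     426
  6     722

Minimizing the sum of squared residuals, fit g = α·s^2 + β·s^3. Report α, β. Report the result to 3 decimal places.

α = 1.935, β = 3.020

Normal-equation sums: Σs^2·s^2 = 2003, Σs^2·s^3 = 10657, Σs^3·s^3 = 63011.
And Σs^2·g = 36063, Σs^3·g = 210933.
Normal equations: [[2003, 10657]; [10657, 63011]]·[α, β]ᵀ = [36063, 210933]ᵀ.
Determinant 2003·63011 − 10657² = 12639384.
α = (36063·63011 − 10657·210933)/12639384 = 339621/175547; β = (2003·210933 − 10657·36063)/12639384 = 530214/175547.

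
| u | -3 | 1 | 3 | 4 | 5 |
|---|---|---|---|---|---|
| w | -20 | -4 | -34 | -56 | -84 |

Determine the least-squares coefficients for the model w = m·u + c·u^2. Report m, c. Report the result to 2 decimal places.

m = -2.19, c = -2.94

Sums needed: Σu·u = 60, Σu·u^2 = 190, Σu^2·u^2 = 1044.
For Mᵀw: Σu·w = -690, Σu^2·w = -3486.
So MᵀM·[m, c]ᵀ = Mᵀw: [[60, 190]; [190, 1044]]·[m, c]ᵀ = [-690, -3486]ᵀ.
Determinant 60·1044 − 190² = 26540.
m = ((-690)·1044 − 190·(-3486))/26540 = -2901/1327; c = (60·(-3486) − 190·(-690))/26540 = -3903/1327.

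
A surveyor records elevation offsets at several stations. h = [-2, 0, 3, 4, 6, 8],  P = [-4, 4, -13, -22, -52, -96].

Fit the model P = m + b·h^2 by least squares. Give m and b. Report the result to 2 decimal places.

m = 2.54, b = -1.54

The normal system AᵀA·[m, b]ᵀ = AᵀP is [[6, 129]; [129, 5745]]·[m, b]ᵀ = [-183, -8501]ᵀ.
det = 6·5745 − 129² = 17829.
m = ((-183)·5745 − 129·(-8501))/17829 = 15098/5943; b = (6·(-8501) − 129·(-183))/17829 = -9133/5943.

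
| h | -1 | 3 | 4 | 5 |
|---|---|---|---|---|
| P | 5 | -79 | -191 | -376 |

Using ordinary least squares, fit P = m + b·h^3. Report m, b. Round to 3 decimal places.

From the data, Σ1 = 4, Σh^3 = 215, Σh^3·h^3 = 20451.
Moment sums: ΣP = -641, Σh^3·P = -61362.
det = 4·20451 − 215² = 35579.
m = ((-641)·20451 − 215·(-61362))/35579 = 83739/35579; b = (4·(-61362) − 215·(-641))/35579 = -107633/35579.

m = 2.354, b = -3.025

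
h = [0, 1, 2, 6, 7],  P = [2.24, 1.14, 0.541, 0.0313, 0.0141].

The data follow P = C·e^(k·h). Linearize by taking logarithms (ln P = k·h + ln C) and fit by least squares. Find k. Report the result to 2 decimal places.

Linearized form: ln P = k·h + ln C. From the 5 transformed points,
Σh = 16.0000, Σ(h)² = 90.0000, Σln P = -7.4025, Σh·ln P = -51.7135.
Equations: 90.0000·k + 16.0000·ln C = -51.7135;  16.0000·k + 5·ln C = -7.4025.
Slope k = (n·Σh·ln P − Σh·Σln P)/(n·Σ(h)² − (Σh)²) = (5·-51.7135 − 16.0000·-7.4025)/194.0000 = -0.72230; ln C = (Σln P − k·Σh)/n = 0.83086.

k = -0.72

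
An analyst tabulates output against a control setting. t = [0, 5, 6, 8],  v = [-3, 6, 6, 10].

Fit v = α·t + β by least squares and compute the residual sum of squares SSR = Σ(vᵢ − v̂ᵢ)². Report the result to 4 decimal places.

SSR = 1.3094

XᵀX·[α, β]ᵀ = Xᵀv reads: 125·α + 19·β = 146;  19·α + 4·β = 19.
Eliminating β: 4·(row 1) − 19·(row 2) gives 139·α = 4·146 − 19·19 = 223, so α = 223/139.
Then β = (19 − 19·(223/139))/4 = -399/139.
Residuals: -18/139, 118/139, -105/139, 5/139; SSR = 182/139.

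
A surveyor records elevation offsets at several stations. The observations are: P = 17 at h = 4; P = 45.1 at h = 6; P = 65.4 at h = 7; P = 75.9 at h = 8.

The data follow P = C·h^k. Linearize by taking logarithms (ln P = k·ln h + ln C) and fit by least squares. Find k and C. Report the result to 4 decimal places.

Let Y = ln P. Fitting Y = k·ln h + ln C by least squares:
AᵀA = [[13.2429, 7.2034]; [7.2034, 4]], rhs = [27.8900, 15.1520]ᵀ  (here Σln h = 7.2034, Σ(ln h)² = 13.2429, Σln P = 15.1520, Σln h·ln P = 27.8900).
Slope k = (n·Σln h·ln P − Σln h·Σln P)/(n·Σ(ln h)² − (Σln h)²) = (4·27.8900 − 7.2034·15.1520)/1.0824 = 2.22989; ln C = (Σln P − k·Σln h)/n = -0.22769, so C = exp(-0.22769) = 0.79637.

k = 2.2299, C = 0.7964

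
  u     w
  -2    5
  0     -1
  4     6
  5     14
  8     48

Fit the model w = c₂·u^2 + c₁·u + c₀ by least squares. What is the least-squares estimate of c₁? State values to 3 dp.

c₁ = -1.820

Compute the Gram sums: Σu^2·u^2 = 4993, Σu^2·u = 693, Σu^2 = 109, Σu·u = 109, Σu = 15, Σ1 = 5.
And Σu^2·w = 3538, Σu·w = 468, Σw = 72.
Row-reducing yields c₂ = 42182/41899, c₁ = -76251/41899, c₀ = -87469/41899.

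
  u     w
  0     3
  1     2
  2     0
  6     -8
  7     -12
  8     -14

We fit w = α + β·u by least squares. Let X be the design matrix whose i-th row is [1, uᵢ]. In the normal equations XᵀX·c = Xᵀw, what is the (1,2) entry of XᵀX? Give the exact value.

24

Row 1 ↔ basis 1, column 2 ↔ basis u, so (XᵀX)_{1,2} = Σᵢ u = (1)·(0) + (1)·(1) + (1)·(2) + (1)·(6) + (1)·(7) + (1)·(8) = 24.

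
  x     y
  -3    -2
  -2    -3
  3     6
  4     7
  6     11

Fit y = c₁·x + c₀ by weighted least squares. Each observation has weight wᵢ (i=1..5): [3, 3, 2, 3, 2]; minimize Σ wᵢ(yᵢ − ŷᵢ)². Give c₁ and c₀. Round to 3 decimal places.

With design matrix M, MᵀWM = [[177, 15]; [15, 13]] and MᵀWy = [288, 40]ᵀ.
Eliminating c₀: 13·(row 1) − 15·(row 2) gives 2076·c₁ = 13·288 − 15·40 = 3144, so c₁ = 262/173.
Then c₀ = (40 − 15·(262/173))/13 = 230/173.

c₁ = 1.514, c₀ = 1.329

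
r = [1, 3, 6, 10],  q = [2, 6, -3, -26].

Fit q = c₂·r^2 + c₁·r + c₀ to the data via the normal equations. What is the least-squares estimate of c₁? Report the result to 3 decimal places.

Normal-equation sums: Σr^2·r^2 = 11378, Σr^2·r = 1244, Σr^2 = 146, Σr·r = 146, Σr = 20, Σ1 = 4.
And Σr^2·q = -2652, Σr·q = -258, Σq = -21.
Row-reducing yields c₂ = -899/1562, c₁ = 2425/781, c₀ = 33/142.

c₁ = 3.105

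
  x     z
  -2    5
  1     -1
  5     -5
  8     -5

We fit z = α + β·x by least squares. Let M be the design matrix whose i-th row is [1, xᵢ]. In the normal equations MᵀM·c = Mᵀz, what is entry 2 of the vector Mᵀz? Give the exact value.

Entry 2 ↔ basis x, so (Mᵀz)_{2} = Σᵢ (x)·zᵢ = (-2)·(5) + (1)·(-1) + (5)·(-5) + (8)·(-5) = -76.

-76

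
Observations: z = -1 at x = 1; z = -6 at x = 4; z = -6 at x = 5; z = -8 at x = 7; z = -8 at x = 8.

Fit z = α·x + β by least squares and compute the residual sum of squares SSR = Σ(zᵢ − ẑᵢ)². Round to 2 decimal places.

SSR = 2.80

MᵀM·[α, β]ᵀ = Mᵀz reads: 155·α + 25·β = -175;  25·α + 5·β = -29.
(Σx·x = 155, Σx = 25, Σ1 = 5, Σx·z = -175, Σz = -29.)
Δ = 155·5 − 25² = 150.
α = ((-175)·5 − 25·(-29))/150 = -1; β = (155·(-29) − 25·(-175))/150 = -4/5.
Residuals: 4/5, -6/5, -1/5, -1/5, 4/5; SSR = 14/5.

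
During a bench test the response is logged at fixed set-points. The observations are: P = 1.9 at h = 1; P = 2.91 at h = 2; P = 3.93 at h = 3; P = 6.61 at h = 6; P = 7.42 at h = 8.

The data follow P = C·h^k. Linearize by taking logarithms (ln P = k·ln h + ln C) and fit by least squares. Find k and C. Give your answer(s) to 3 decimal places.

k = 0.677, C = 1.874

Linearized form: ln P = k·ln h + ln C. From the 5 transformed points,
Σln h = 5.6630, Σ(ln h)² = 9.2219, Σln P = 6.9714, Σln h·ln P = 9.7955.
Equations: 9.2219·k + 5.6630·ln C = 9.7955;  5.6630·k + 5·ln C = 6.9714.
Slope k = (n·Σln h·ln P − Σln h·Σln P)/(n·Σ(ln h)² − (Σln h)²) = (5·9.7955 − 5.6630·6.9714)/14.0403 = 0.67651; ln C = (Σln P − k·Σln h)/n = 0.62807, so C = exp(0.62807) = 1.87399.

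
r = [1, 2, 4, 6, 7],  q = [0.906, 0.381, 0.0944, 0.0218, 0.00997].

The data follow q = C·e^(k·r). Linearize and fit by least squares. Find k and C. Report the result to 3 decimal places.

Taking logs, ln q = k·r + ln C, so regress ln q on r.
Σr = 20.0000, Σ(r)² = 106.0000, Σln q = -11.8579, Σr·ln q = -66.6818.
Equations: 106.0000·k + 20.0000·ln C = -66.6818;  20.0000·k + 5·ln C = -11.8579.
Slope k = (n·Σr·ln q − Σr·Σln q)/(n·Σ(r)² − (Σr)²) = (5·-66.6818 − 20.0000·-11.8579)/130.0000 = -0.74039; ln C = (Σln q − k·Σr)/n = 0.58998, so C = exp(0.58998) = 1.80395.

k = -0.740, C = 1.804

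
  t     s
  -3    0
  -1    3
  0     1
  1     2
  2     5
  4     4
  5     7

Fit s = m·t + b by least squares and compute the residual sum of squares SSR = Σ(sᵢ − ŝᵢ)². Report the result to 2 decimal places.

SSR = 8.93

Compute the Gram sums: Σt·t = 56, Σt = 8, Σ1 = 7.
Moment sums: Σt·s = 60, Σs = 22.
So MᵀM·[m, b]ᵀ = Mᵀs: [[56, 8]; [8, 7]]·[m, b]ᵀ = [60, 22]ᵀ.
det = 56·7 − 8² = 328.
m = (60·7 − 8·22)/328 = 61/82; b = (56·22 − 8·60)/328 = 94/41.
Residuals: -5/82, 119/82, -53/41, -85/82, 50/41, -52/41, 81/82; SSR = 366/41.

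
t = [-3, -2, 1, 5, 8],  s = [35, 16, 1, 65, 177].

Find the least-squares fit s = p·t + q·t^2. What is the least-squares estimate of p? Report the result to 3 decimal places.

p = -2.300

Entries of XᵀX: Σt·t = 103, Σt·t^2 = 603, Σt^2·t^2 = 4819.
For Xᵀs: Σt·s = 1605, Σt^2·s = 13333.
Determinant 103·4819 − 603² = 132748.
p = (1605·4819 − 603·13333)/132748 = -76326/33187; q = (103·13333 − 603·1605)/132748 = 101371/33187.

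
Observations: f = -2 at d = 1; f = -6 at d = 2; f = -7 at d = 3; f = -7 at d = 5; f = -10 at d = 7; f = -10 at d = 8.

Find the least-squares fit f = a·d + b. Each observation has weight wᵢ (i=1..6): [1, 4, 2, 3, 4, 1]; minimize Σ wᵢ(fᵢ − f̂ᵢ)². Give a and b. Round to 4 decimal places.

With design matrix M, MᵀWM = [[370, 66]; [66, 15]] and MᵀWf = [-557, -111]ᵀ.
Δ = 370·15 − 66² = 1194.
a = ((-557)·15 − 66·(-111))/1194 = -343/398; b = (370·(-111) − 66·(-557))/1194 = -718/199.

a = -0.8618, b = -3.6080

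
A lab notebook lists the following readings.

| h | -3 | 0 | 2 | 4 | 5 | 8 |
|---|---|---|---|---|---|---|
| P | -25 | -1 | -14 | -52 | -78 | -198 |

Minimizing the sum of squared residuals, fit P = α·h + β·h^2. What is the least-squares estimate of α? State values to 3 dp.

α = -0.761

Sums needed: Σh·h = 118, Σh·h^2 = 682, Σh^2·h^2 = 5074.
Moment sums: Σh·P = -2135, Σh^2·P = -15735.
So XᵀX·[α, β]ᵀ = XᵀP: [[118, 682]; [682, 5074]]·[α, β]ᵀ = [-2135, -15735]ᵀ.
det = 118·5074 − 682² = 133608.
α = ((-2135)·5074 − 682·(-15735))/133608 = -12715/16701; β = (118·(-15735) − 682·(-2135))/133608 = -100165/33402.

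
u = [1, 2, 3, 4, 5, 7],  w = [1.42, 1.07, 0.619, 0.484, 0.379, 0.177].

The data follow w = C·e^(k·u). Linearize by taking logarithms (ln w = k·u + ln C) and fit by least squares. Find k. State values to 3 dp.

With ln wᵢ as the transformed response and uᵢ as the regressor:
Over the data: Σu = 22.0000, Σ(u)² = 104.0000, Σln w = -3.4888, Σu·ln w = -20.8280.
Normal system: [[104.0000, 22.0000]; [22.0000, 6]]·[k, ln C]ᵀ = [-20.8280, -3.4888]ᵀ.
Solving (det = 140.0000): k = -0.34438, ln C = 0.68127.

k = -0.344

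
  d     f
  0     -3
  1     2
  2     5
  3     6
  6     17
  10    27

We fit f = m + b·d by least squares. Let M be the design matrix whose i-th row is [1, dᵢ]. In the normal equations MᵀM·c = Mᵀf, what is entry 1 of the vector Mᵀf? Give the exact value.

Entry 1 ↔ basis 1, so (Mᵀf)_{1} = Σᵢ fᵢ = (1)·(-3) + (1)·(2) + (1)·(5) + (1)·(6) + (1)·(17) + (1)·(27) = 54.

54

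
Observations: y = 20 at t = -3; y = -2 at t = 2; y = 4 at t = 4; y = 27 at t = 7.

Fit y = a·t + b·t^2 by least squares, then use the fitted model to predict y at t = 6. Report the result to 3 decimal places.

XᵀX·[a, b]ᵀ = Xᵀy reads: 78·a + 388·b = 141;  388·a + 2754·b = 1559.
(Σt·t = 78, Σt·t^2 = 388, Σt^2·t^2 = 2754, Σt·y = 141, Σt^2·y = 1559.)
Eliminating b: 2754·(row 1) − 388·(row 2) gives 64268·a = 2754·141 − 388·1559 = -216578, so a = -108289/32134.
Then b = (1559 − 388·(-108289/32134))/2754 = 33447/32134.
At t = 6: ŷ = (-108289/32134)·(6) + (33447/32134)·(36) = 277179/16067.

ŷ = 17.251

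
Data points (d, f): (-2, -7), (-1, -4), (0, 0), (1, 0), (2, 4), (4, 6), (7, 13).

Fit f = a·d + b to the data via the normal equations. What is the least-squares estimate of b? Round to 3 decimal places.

Sums needed: Σd·d = 75, Σd = 11, Σ1 = 7.
Right-hand side: Σd·f = 141, Σf = 12.
det = 75·7 − 11² = 404.
a = (141·7 − 11·12)/404 = 855/404; b = (75·12 − 11·141)/404 = -651/404.

b = -1.611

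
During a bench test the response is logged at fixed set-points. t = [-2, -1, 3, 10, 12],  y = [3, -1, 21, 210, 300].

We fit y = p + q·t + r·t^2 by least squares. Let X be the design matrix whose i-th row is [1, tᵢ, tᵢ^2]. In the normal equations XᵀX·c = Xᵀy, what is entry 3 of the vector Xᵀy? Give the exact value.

Entry 3 ↔ basis t^2, so (Xᵀy)_{3} = Σᵢ (t^2)·yᵢ = (4)·(3) + (1)·(-1) + (9)·(21) + (100)·(210) + (144)·(300) = 64400.

64400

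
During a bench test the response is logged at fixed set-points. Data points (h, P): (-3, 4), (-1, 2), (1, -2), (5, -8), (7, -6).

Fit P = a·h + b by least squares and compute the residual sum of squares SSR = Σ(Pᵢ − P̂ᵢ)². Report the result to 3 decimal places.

MᵀM·[a, b]ᵀ = MᵀP reads: 85·a + 9·b = -98;  9·a + 5·b = -10.
(Σh·h = 85, Σh = 9, Σ1 = 5, Σh·P = -98, ΣP = -10.)
Eliminating b: 5·(row 1) − 9·(row 2) gives 344·a = 5·(-98) − 9·(-10) = -400, so a = -50/43.
Then b = ((-10) − 9·(-50/43))/5 = 4/43.
Residuals: 18/43, 32/43, -40/43, -98/43, 88/43; SSR = 472/43.

SSR = 10.977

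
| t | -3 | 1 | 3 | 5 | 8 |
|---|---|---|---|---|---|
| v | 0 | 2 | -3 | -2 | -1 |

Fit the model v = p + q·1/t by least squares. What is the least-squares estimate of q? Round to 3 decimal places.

q = 1.656

Compute the Gram sums: Σ1 = 5, Σ1/t = 53/40, Σ1/t·1/t = 18401/14400.
Moment sums: Σv = -4, Σ1/t·v = 19/40.
XᵀX·[p, q]ᵀ = Xᵀv becomes [[5, 53/40]; [53/40, 18401/14400]]·[p, q]ᵀ = [-4, 19/40]ᵀ.
Determinant 5·(18401/14400) − (53/40)² = 16681/3600.
p = ((-4)·(18401/14400) − (53/40)·(19/40))/(16681/3600) = -82667/66724; q = (5·(19/40) − (53/40)·(-4))/(16681/3600) = 27630/16681.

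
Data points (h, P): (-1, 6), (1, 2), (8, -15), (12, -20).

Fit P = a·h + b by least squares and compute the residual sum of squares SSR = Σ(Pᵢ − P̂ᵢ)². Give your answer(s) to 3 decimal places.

SSR = 6.014

Compute the Gram sums: Σh·h = 210, Σh = 20, Σ1 = 4.
For XᵀP: Σh·P = -364, ΣP = -27.
Eliminating b: 4·(row 1) − 20·(row 2) gives 440·a = 4·(-364) − 20·(-27) = -916, so a = -229/110.
Then b = ((-27) − 20·(-229/110))/4 = 161/44.
Residuals: 57/220, 93/220, -441/220, 291/220; SSR = 1323/220.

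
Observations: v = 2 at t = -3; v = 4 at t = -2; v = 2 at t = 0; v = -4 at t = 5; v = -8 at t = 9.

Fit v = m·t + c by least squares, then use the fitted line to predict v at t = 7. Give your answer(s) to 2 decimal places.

v̂ = -5.80

Normal-equation sums: Σt·t = 119, Σt = 9, Σ1 = 5.
And Σt·v = -106, Σv = -4.
So AᵀA·[m, c]ᵀ = Aᵀv: [[119, 9]; [9, 5]]·[m, c]ᵀ = [-106, -4]ᵀ.
Eliminating c: 5·(row 1) − 9·(row 2) gives 514·m = 5·(-106) − 9·(-4) = -494, so m = -247/257.
Then c = ((-4) − 9·(-247/257))/5 = 239/257.
At t = 7: v̂ = (-247/257)·(7) + (239/257)·(1) = -1490/257.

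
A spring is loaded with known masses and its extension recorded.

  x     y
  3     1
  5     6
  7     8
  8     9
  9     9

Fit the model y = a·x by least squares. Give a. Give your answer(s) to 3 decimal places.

a = 1.061

Entries of AᵀA: Σx·x = 228.
Right-hand side: Σx·y = 242.
Normal equations: [[228]]·[a]ᵀ = [242]ᵀ.
Hence a = 242 / 228 ≈ 1.0614.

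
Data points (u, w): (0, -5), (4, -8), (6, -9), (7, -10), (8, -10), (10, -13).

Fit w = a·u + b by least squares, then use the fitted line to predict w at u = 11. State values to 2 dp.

Compute the Gram sums: Σu·u = 265, Σu = 35, Σ1 = 6.
Moment sums: Σu·w = -366, Σw = -55.
So XᵀX·[a, b]ᵀ = Xᵀw: [[265, 35]; [35, 6]]·[a, b]ᵀ = [-366, -55]ᵀ.
det = 265·6 − 35² = 365.
a = ((-366)·6 − 35·(-55))/365 = -271/365; b = (265·(-55) − 35·(-366))/365 = -353/73.
At u = 11: ŵ = (-271/365)·(11) + (-353/73)·(1) = -4746/365.

ŵ = -13.00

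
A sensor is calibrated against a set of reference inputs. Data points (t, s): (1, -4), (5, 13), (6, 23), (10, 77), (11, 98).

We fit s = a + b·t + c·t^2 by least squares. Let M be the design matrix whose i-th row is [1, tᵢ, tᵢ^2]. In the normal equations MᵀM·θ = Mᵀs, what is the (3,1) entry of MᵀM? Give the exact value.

283

Row 3 ↔ basis t^2, column 1 ↔ basis 1, so (MᵀM)_{3,1} = Σᵢ t^2 = (1)·(1) + (25)·(1) + (36)·(1) + (100)·(1) + (121)·(1) = 283.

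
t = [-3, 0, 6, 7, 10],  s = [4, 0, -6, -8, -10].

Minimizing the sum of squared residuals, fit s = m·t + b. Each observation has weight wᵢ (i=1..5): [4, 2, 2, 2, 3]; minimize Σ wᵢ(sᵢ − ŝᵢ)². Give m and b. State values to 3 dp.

m = -1.092, b = 0.464

From the data, Σwᵢ·t·t = 506, Σwᵢ·t = 44, Σwᵢ·1 = 13.
For AᵀWs: Σwᵢ·t·s = -532, Σwᵢ·s = -42.
Normal equations: [[506, 44]; [44, 13]]·[m, b]ᵀ = [-532, -42]ᵀ.
Δ = 506·13 − 44² = 4642.
m = ((-532)·13 − 44·(-42))/4642 = -2534/2321; b = (506·(-42) − 44·(-532))/4642 = 98/211.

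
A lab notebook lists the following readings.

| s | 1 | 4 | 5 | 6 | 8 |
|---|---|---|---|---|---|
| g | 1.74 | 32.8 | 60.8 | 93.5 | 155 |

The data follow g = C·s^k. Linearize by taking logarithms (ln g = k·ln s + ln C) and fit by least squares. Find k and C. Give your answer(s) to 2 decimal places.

Taking logs, ln g = k·ln s + ln C, so regress ln g on ln s.
Σln s = 6.8669, Σ(ln s)² = 12.0466, Σln g = 17.7333, Σln s·ln g = 30.0681.
Equations: 12.0466·k + 6.8669·ln C = 30.0681;  6.8669·k + 5·ln C = 17.7333.
Solving (det = 13.0781): k = 2.18435, ln C = 0.54670, so C = exp(0.54670) = 1.72754.

k = 2.18, C = 1.73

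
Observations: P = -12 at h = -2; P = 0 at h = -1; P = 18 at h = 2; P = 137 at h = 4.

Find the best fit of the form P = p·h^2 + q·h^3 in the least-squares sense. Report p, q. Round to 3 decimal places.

Forming MᵀM = [[289, 1023]; [1023, 4225]] and MᵀP = [2216, 9008]ᵀ gives MᵀM·[p, q]ᵀ = MᵀP.
Δ = 289·4225 − 1023² = 174496.
p = (2216·4225 − 1023·9008)/174496 = 18427/21812; q = (289·9008 − 1023·2216)/174496 = 42043/21812.

p = 0.845, q = 1.928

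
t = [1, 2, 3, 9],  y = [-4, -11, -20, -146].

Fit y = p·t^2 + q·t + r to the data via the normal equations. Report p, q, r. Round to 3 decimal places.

p = -1.616, q = -1.565, r = -0.997

AᵀA·[p, q, r]ᵀ = Aᵀy reads: 6659·p + 765·q + 95·r = -12054;  765·p + 95·q + 15·r = -1400;  95·p + 15·q + 4·r = -181.
Solving the 3×3 system (Gaussian elimination) gives p = -1141/706, q = -1105/706, r = -352/353.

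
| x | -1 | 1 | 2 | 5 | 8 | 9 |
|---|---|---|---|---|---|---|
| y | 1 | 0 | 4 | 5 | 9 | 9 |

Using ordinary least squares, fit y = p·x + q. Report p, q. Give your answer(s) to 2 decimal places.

The normal system MᵀM·[p, q]ᵀ = Mᵀy is [[176, 24]; [24, 6]]·[p, q]ᵀ = [185, 28]ᵀ.
Determinant 176·6 − 24² = 480.
p = (185·6 − 24·28)/480 = 73/80; q = (176·28 − 24·185)/480 = 61/60.

p = 0.91, q = 1.02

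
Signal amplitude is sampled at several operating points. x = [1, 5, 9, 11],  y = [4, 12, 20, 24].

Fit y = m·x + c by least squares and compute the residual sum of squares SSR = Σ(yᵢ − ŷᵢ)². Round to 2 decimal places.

SSR = 0.00

The normal equations are: 228·m + 26·c = 508;  26·m + 4·c = 60.
Eliminating c: 4·(row 1) − 26·(row 2) gives 236·m = 4·508 − 26·60 = 472, so m = 2.
Then c = (60 − 26·2)/4 = 2.
Residuals: 0, 0, 0, 0; SSR = 0.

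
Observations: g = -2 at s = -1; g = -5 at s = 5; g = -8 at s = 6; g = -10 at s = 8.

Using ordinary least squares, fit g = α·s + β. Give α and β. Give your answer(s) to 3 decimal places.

Compute the Gram sums: Σs·s = 126, Σs = 18, Σ1 = 4.
For Aᵀg: Σs·g = -151, Σg = -25.
So AᵀA·[α, β]ᵀ = Aᵀg: [[126, 18]; [18, 4]]·[α, β]ᵀ = [-151, -25]ᵀ.
det = 126·4 − 18² = 180.
α = ((-151)·4 − 18·(-25))/180 = -77/90; β = (126·(-25) − 18·(-151))/180 = -12/5.

α = -0.856, β = -2.400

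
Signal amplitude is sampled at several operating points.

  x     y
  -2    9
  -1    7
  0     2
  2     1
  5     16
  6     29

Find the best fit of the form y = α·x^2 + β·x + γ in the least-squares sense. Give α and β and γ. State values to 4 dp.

α = 1.1067, β = -2.3030, γ = 1.5937

The normal system MᵀM·[α, β, γ]ᵀ = Mᵀy is [[1954, 340, 70]; [340, 70, 10]; [70, 10, 6]]·[α, β, γ]ᵀ = [1491, 231, 64]ᵀ.
Row-reducing yields α = 1193/1078, β = -12413/5390, γ = 859/539.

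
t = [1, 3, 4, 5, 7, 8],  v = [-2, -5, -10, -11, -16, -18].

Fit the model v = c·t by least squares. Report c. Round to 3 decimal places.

XᵀX·[c]ᵀ = Xᵀv reads: 164·c = -368.
(Σt·t = 164, Σt·v = -368.)
c = (-368)/164 = -2.2439.

c = -2.244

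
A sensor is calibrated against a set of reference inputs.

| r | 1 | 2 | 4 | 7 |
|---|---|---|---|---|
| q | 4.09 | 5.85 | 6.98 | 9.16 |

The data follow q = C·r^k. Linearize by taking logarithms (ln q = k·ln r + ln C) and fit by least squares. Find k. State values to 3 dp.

k = 0.397

Taking logs, ln q = k·ln r + ln C, so regress ln q on ln r.
Σln r = 4.0254, Σ(ln r)² = 6.1888, Σln q = 7.3329, Σln r·ln q = 8.2279.
Equations: 6.1888·k + 4.0254·ln C = 8.2279;  4.0254·k + 4·ln C = 7.3329.
Solving (det = 8.5519): k = 0.39691, ln C = 1.43380.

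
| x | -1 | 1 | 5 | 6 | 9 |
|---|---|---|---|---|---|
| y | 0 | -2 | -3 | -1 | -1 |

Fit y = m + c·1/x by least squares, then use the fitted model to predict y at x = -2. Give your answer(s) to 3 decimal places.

Entries of MᵀM: Σ1 = 5, Σ1/x = 43/90, Σ1/x·1/x = 16849/8100.
Moment sums: Σy = -7, Σ1/x·y = -259/90.
MᵀM·[m, c]ᵀ = Mᵀy becomes [[5, 43/90]; [43/90, 16849/8100]]·[m, c]ᵀ = [-7, -259/90]ᵀ.
Eliminating c: (16849/8100)·(row 1) − (43/90)·(row 2) gives (20599/2025)·m = (16849/8100)·(-7) − (43/90)·(-259/90) = -17801/1350, so m = -53403/41198.
Then c = ((-259/90) − (43/90)·(-53403/41198))/(16849/8100) = -22365/20599.
At x = -2: ŷ = (-53403/41198)·(1) + (-22365/20599)·(-1/2) = -15519/20599.

ŷ = -0.753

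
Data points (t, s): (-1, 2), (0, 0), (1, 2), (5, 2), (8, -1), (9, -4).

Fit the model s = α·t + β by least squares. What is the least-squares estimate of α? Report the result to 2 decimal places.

α = -0.41

Entries of MᵀM: Σt·t = 172, Σt = 22, Σ1 = 6.
For Mᵀs: Σt·s = -34, Σs = 1.
MᵀM·[α, β]ᵀ = Mᵀs becomes [[172, 22]; [22, 6]]·[α, β]ᵀ = [-34, 1]ᵀ.
Eliminating β: 6·(row 1) − 22·(row 2) gives 548·α = 6·(-34) − 22·1 = -226, so α = -113/274.
Then β = (1 − 22·(-113/274))/6 = 230/137.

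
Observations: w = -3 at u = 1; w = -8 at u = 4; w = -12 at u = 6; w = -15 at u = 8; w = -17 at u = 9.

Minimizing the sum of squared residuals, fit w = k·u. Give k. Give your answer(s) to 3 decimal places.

With design matrix M, MᵀM = [[198]] and Mᵀw = [-380]ᵀ.
k = (-380)/198 = -1.91919.

k = -1.919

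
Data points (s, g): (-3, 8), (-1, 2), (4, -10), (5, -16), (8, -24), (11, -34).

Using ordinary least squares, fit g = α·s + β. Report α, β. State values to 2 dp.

α = -2.97, β = -0.45

Compute the Gram sums: Σs·s = 236, Σs = 24, Σ1 = 6.
And Σs·g = -712, Σg = -74.
So MᵀM·[α, β]ᵀ = Mᵀg: [[236, 24]; [24, 6]]·[α, β]ᵀ = [-712, -74]ᵀ.
Determinant 236·6 − 24² = 840.
α = ((-712)·6 − 24·(-74))/840 = -104/35; β = (236·(-74) − 24·(-712))/840 = -47/105.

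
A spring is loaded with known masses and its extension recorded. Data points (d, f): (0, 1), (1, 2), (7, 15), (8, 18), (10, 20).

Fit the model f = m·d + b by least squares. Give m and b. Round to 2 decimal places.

m = 2.03, b = 0.65

From the data, Σd·d = 214, Σd = 26, Σ1 = 5.
For Xᵀf: Σd·f = 451, Σf = 56.
So XᵀX·[m, b]ᵀ = Xᵀf: [[214, 26]; [26, 5]]·[m, b]ᵀ = [451, 56]ᵀ.
Δ = 214·5 − 26² = 394.
m = (451·5 − 26·56)/394 = 799/394; b = (214·56 − 26·451)/394 = 129/197.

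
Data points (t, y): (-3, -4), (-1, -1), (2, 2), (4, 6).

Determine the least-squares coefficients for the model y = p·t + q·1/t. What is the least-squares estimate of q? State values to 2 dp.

Sums needed: Σt·t = 30, Σt·1/t = 4, Σ1/t·1/t = 205/144.
And Σt·y = 41, Σ1/t·y = 29/6.
Normal equations: [[30, 4]; [4, 205/144]]·[p, q]ᵀ = [41, 29/6]ᵀ.
det = 30·(205/144) − 4² = 641/24.
p = (41·(205/144) − 4·(29/6))/(641/24) = 5621/3846; q = (30·(29/6) − 4·41)/(641/24) = -456/641.

q = -0.71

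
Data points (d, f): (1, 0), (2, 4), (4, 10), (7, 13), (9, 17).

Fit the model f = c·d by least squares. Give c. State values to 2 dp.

Setting ∂/∂c … = 0 gives: 151·c = 292.
c = 292/151 = 1.93377.

c = 1.93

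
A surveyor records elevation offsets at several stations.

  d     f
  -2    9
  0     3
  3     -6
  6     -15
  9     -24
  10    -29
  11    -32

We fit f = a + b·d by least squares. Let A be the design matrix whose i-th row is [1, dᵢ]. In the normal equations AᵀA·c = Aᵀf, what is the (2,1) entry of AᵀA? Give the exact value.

37

Row 2 ↔ basis d, column 1 ↔ basis 1, so (AᵀA)_{2,1} = Σᵢ d = (-2)·(1) + (0)·(1) + (3)·(1) + (6)·(1) + (9)·(1) + (10)·(1) + (11)·(1) = 37.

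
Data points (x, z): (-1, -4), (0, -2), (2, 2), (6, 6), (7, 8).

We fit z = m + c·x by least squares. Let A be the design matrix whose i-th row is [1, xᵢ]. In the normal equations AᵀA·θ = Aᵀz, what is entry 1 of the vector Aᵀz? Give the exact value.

Entry 1 ↔ basis 1, so (Aᵀz)_{1} = Σᵢ zᵢ = (1)·(-4) + (1)·(-2) + (1)·(2) + (1)·(6) + (1)·(8) = 10.

10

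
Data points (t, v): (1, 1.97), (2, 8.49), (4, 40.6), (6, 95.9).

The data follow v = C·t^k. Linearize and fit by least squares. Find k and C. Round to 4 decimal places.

With ln vᵢ as the transformed response and ln tᵢ as the regressor:
Σln t = 3.8712, Σ(ln t)² = 5.6127, Σln v = 11.0840, Σln t·ln v = 14.7934.
Normal system: [[5.6127, 3.8712]; [3.8712, 4]]·[k, ln C]ᵀ = [14.7934, 11.0840]ᵀ.
Δ = 5.6127·4 − (3.8712)² = 7.4645; k = (14.7934·4 − 3.8712·11.0840)/7.4645 = 2.17903, ln C = (5.6127·11.0840 − 3.8712·14.7934)/7.4645 = 0.66213, so C = exp(0.66213) = 1.93892.

k = 2.1790, C = 1.9389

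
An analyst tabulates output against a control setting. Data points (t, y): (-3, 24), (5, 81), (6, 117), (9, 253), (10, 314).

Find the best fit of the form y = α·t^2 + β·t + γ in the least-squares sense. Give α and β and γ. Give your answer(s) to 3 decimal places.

Normal-equation sums: Σt^2·t^2 = 18563, Σt^2·t = 2043, Σt^2 = 251, Σt·t = 251, Σt = 27, Σ1 = 5.
Moment sums: Σt^2·y = 58346, Σt·y = 6452, Σy = 789.
So XᵀX·[α, β, γ]ᵀ = Xᵀy: [[18563, 2043, 251]; [2043, 251, 27]; [251, 27, 5]]·[α, β, γ]ᵀ = [58346, 6452, 789]ᵀ.
Row-reducing yields α = 580565/193116, β = 76039/64372, γ = 6965/13794.

α = 3.006, β = 1.181, γ = 0.505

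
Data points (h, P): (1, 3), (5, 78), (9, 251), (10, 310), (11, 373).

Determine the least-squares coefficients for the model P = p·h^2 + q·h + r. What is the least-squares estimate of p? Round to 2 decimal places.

Setting ∂/∂p … = 0 gives: 31828·p + 3186·q + 328·r = 98417;  3186·p + 328·q + 36·r = 9855;  328·p + 36·q + 5·r = 1015.
(Σh^2·h^2 = 31828, Σh^2·h = 3186, Σh^2 = 328, Σh·h = 328, Σh = 36, Σ1 = 5, Σh^2·P = 98417, Σh·P = 9855, ΣP = 1015.)
Solving the 3×3 system (Gaussian elimination) gives p = 225909/74438, q = 48753/74438, r = -4267/5317.

p = 3.03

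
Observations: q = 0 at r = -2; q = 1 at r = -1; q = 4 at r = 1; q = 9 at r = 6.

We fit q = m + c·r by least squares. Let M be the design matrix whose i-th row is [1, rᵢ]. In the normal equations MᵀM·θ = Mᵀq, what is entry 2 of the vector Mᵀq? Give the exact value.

Entry 2 ↔ basis r, so (Mᵀq)_{2} = Σᵢ (r)·qᵢ = (-2)·(0) + (-1)·(1) + (1)·(4) + (6)·(9) = 57.

57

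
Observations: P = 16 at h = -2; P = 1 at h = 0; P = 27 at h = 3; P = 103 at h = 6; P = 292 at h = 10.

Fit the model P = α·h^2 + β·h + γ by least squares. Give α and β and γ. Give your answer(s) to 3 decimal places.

Compute the Gram sums: Σh^2·h^2 = 11393, Σh^2·h = 1235, Σh^2 = 149, Σh·h = 149, Σh = 17, Σ1 = 5.
Right-hand side: Σh^2·P = 33215, Σh·P = 3587, ΣP = 439.
Normal equations: [[11393, 1235, 149]; [1235, 149, 17]; [149, 17, 5]]·[α, β, γ]ᵀ = [33215, 3587, 439]ᵀ.
Solving the 3×3 system (Gaussian elimination) gives α = 43132/14379, β = -14276/14379, γ = 25681/14379.

α = 3.000, β = -0.993, γ = 1.786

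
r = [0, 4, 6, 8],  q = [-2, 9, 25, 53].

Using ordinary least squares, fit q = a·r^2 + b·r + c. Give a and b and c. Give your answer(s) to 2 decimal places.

The normal equations are: 5648·a + 792·b + 116·c = 4436;  792·a + 116·b + 18·c = 610;  116·a + 18·b + 4·c = 85.
Solving the 3×3 system (Gaussian elimination) gives a = 189/176, b = -157/88, c = -41/22.

a = 1.07, b = -1.78, c = -1.86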